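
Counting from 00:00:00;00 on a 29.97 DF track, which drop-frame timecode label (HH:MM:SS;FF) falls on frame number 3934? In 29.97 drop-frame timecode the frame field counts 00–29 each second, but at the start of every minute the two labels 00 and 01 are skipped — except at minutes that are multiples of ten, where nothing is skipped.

00:02:11;08

Each 10-minute DF block holds 10 × 60 × 30 − 9 × 2 = 17982 frames. 3934 ÷ 17982 → 0 full blocks, remainder 3934.
Within the partial block the first minute is 1800 frames and each further minute 1798, so 2 further minute boundaries passed. Total skipped labels = 18 × 0 + 2 × 2 = 4.
Non-drop label index = 3934 + 4 = 3938; at 30 labels/s that is 00:02:11:08, i.e. DF 00:02:11;08.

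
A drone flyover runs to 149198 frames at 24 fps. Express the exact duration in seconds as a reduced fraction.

Running time = 149198 ÷ (24) = 149198 × 1/24 = 74599/12 s.

74599/12 seconds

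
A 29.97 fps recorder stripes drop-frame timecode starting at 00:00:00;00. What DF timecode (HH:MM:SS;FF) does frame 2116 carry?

00:01:10;18

Ten DF minutes hold 17982 frames, so frame 2116 lies in block 0 (frames 0–17981) with 2116 frames into that block.
The block's first minute is 1800 frames and the rest 1798 each; 2116 frames reaches minute 1, so 0 × 18 + 1 × 2 = 2 labels have been skipped so far.
Adding those back, label number 2116 + 2 = 2118 at 30 labels/s is 70 s + 18 f = 0 h 1 min 10 s frame 18, i.e. 00:01:10;18.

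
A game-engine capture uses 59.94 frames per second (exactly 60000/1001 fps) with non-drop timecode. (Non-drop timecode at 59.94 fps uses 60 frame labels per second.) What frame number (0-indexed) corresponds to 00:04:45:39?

Total seconds to the label: (0 × 3600 + 4 × 60 + 45) = 285.
Frame index = 285 × 60 + 39 = 17139.

17139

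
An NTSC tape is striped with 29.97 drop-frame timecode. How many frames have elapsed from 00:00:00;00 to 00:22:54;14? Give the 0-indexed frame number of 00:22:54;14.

Complete 10-minute blocks: 2, each 17982 frames → 35964.
Remaining 2 whole minutes in the current block: 1800 + 1 × 1798 = 3598 frames.
Within the current minute: 54 × 30 + 14 − 2 = 1632 (labels ;00/;01 skipped at this minute). Total = 35964 + 3598 + 1632 = 41194.

41194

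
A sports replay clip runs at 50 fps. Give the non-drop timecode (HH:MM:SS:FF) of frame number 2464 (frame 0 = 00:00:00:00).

00:00:49:14

2464 ÷ 50 = 49 full seconds, remainder 14 frames.
49 s = 0 h 0 min 49 s.
Timecode: 00:00:49:14.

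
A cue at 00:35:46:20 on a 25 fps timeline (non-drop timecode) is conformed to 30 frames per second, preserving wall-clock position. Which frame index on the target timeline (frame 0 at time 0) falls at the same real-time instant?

Source frame index: (0×3600 + 35×60 + 46) × 25 + 20 = 53670.
Real time: 53670 / (25) = 10734/5 s.
Target frame: (10734/5) × (30) = 64404.

frame 64404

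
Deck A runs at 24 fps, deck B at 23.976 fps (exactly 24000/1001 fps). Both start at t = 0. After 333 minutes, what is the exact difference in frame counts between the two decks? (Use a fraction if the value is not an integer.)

479520/1001 frames

333 min = 19980 s.
A emits 24 × 19980 = 479520 frames; B emits 24000/1001 × 19980 = 479520000/1001.
Difference = 479520/1001 frames (≈ 479.0410); B is behind A.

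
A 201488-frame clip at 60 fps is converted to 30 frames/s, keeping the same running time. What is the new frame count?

Target frames = source frames × (target rate / source rate) = 201488 × (30)/(60) = 201488 × 1/2 = 100744.

100744 frames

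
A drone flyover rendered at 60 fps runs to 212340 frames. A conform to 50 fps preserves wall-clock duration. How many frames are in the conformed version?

176950 frames

Target frames = source frames × (target rate / source rate) = 212340 × (50)/(60) = 212340 × 5/6 = 176950.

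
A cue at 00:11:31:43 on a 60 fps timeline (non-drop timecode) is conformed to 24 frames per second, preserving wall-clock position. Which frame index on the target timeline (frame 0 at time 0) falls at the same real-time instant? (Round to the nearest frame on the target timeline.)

Source frame index: (0×3600 + 11×60 + 31) × 60 + 43 = 41503.
Real time: 41503 / (60) = 41503/60 s.
Target frame: (41503/60) × (24) = 83006/5 ≈ 16601.200 → 16601.

frame 16601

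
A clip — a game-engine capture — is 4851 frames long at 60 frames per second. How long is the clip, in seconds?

80.85 seconds

Running time = 4851 / (60) = 80.85 s.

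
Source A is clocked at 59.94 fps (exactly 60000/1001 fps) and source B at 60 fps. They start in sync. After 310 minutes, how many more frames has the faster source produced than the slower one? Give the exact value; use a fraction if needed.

1116000/1001 frames

310 min = 18600 s.
A emits 60000/1001 × 18600 = 1116000000/1001 frames; B emits 60 × 18600 = 1116000.
Difference = 1116000/1001 frames (≈ 1114.8851); B is ahead of A.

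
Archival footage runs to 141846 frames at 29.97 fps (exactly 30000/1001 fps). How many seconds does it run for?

Running time = 141846 / (30000/1001) = 4732.9282 s.

4732.9282 seconds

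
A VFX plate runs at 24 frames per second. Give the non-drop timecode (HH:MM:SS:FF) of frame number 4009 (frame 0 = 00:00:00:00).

4009 ÷ 24 = 167 full seconds, remainder 1 frame.
167 s = 0 h 2 min 47 s.
Timecode: 00:02:47:01.

00:02:47:01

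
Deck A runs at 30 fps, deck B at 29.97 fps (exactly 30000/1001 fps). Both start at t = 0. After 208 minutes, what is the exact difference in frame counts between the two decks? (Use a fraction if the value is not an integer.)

208 min = 12480 s.
A emits 30 × 12480 = 374400 frames; B emits 30000/1001 × 12480 = 28800000/77.
Difference = 28800/77 frames (≈ 374.0260); B is behind A.

28800/77 frames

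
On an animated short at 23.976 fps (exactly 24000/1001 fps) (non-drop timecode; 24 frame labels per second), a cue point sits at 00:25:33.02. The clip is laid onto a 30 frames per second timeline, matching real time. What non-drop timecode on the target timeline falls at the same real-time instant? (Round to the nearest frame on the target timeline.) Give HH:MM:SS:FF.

00:25:34:18

Source frame index: (0×3600 + 25×60 + 33) × 24 + 2 = 36794.
Real time: 36794 / (24000/1001) = 18415397/12000 s.
Target frame: (18415397/12000) × (30) = 18415397/400 ≈ 46038.493 → 46038.
At 30 labels/s: frame 46038 → 00:25:34:18.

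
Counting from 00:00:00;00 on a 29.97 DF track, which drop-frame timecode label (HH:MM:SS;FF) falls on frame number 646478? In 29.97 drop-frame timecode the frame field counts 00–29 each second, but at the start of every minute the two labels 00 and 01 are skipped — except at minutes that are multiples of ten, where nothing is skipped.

Ten DF minutes hold 17982 frames, so frame 646478 lies in block 35 (frames 629370–647351) with 17108 frames into that block.
The block's first minute is 1800 frames and the rest 1798 each; 17108 frames reaches minute 9, so 35 × 18 + 9 × 2 = 648 labels have been skipped so far.
Adding those back, label number 646478 + 648 = 647126 at 30 labels/s is 21570 s + 26 f = 5 h 59 min 30 s frame 26, i.e. 05:59:30;26.

05:59:30;26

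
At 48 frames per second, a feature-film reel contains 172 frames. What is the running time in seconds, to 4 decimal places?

3.5833 seconds

Running time = 172 × 1/48 = 43/12 s ≈ 3.5833 s.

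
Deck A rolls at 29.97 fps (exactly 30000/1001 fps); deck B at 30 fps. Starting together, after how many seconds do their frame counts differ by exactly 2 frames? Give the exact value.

1001/15 seconds

The gap grows by |30 − 30000/1001| = 30/1001 frames per second.
Time for a 2-frame gap: 2 ÷ (30/1001) = 1001/15 s.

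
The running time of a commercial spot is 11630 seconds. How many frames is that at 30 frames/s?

Frames = 11630 × 30 = 348900.

348900 frames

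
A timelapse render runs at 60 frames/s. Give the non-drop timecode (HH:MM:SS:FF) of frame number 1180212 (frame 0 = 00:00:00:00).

05:27:50:12

1180212 ÷ 60 = 19670 full seconds, remainder 12 frames.
19670 s = 5 h 27 min 50 s.
Timecode: 05:27:50:12.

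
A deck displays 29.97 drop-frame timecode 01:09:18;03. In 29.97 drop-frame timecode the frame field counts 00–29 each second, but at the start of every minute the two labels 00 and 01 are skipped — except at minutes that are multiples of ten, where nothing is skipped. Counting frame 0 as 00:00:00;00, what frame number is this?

124617

As if non-drop at 30 labels/s: (1 × 3600 + 9 × 60 + 18) × 30 + 3 = 124743.
Minute boundaries passed: 69; those not divisible by 10: 69 − 6 = 63; dropped labels = 2 × 63 = 126.
Actual frame index = 124743 − 126 = 124617.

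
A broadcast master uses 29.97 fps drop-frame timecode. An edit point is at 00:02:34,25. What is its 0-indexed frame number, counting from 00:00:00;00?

4641

Complete 10-minute blocks: 0, each 17982 frames → 0.
Remaining 2 whole minutes in the current block: 1800 + 1 × 1798 = 3598 frames.
Within the current minute: 34 × 30 + 25 − 2 = 1043 (labels ;00/;01 skipped at this minute). Total = 0 + 3598 + 1043 = 4641.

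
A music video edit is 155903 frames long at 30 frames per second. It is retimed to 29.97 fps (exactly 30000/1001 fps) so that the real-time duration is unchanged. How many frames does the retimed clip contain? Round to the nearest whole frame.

155747 frames

Frames at target rate = 155903 × (30000/1001) / (30) = 14173000/91 ≈ 155747.253.
Nearest whole frame: 155747.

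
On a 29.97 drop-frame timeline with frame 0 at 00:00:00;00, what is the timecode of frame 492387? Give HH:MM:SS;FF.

Each 10-minute DF block holds 10 × 60 × 30 − 9 × 2 = 17982 frames. 492387 ÷ 17982 → 27 full blocks, remainder 6873.
Within the partial block the first minute is 1800 frames and each further minute 1798, so 3 further minute boundaries passed. Total skipped labels = 18 × 27 + 2 × 3 = 492.
Non-drop label index = 492387 + 492 = 492879; at 30 labels/s that is 04:33:49:09, i.e. DF 04:33:49;09.

04:33:49;09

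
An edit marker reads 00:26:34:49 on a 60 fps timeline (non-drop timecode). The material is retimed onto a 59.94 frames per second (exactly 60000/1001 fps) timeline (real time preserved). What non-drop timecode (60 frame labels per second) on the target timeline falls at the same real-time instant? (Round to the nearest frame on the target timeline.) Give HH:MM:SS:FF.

Source frame index: (0×3600 + 26×60 + 34) × 60 + 49 = 95689.
Real time: 95689 / (60) = 95689/60 s.
Target frame: (95689/60) × (60000/1001) = 8699000/91 ≈ 95593.407 → 95593.
At 60 labels/s: frame 95593 → 00:26:33:13.

00:26:33:13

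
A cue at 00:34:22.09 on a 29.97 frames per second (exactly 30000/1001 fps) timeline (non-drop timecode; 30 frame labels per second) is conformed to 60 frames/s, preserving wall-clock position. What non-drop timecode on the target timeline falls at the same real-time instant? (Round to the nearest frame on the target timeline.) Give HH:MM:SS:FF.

Source frame index: (0×3600 + 34×60 + 22) × 30 + 9 = 61869.
Real time: 61869 / (30000/1001) = 20643623/10000 s.
Target frame: (20643623/10000) × (60) = 61930869/500 ≈ 123861.738 → 123862.
At 60 labels/s: frame 123862 → 00:34:24:22.

00:34:24:22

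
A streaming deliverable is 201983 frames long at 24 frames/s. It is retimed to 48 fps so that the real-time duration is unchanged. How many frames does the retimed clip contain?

403966 frames

Target frames = source frames × (target rate / source rate) = 201983 × (48)/(24) = 201983 × 2 = 403966.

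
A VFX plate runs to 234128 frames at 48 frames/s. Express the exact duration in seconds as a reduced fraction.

Running time = 234128 ÷ (48) = 234128 × 1/48 = 14633/3 s.

14633/3 seconds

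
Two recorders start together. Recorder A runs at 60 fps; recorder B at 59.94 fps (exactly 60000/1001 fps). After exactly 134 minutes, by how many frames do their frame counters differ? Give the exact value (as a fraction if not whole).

134 min = 8040 s.
A emits 60 × 8040 = 482400 frames; B emits 60000/1001 × 8040 = 482400000/1001.
Difference = 482400/1001 frames (≈ 481.9181); B is behind A.

482400/1001 frames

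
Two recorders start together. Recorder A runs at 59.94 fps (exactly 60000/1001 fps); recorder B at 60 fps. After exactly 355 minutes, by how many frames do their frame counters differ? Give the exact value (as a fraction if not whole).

1278000/1001 frames

355 min = 21300 s.
A emits 60000/1001 × 21300 = 1278000000/1001 frames; B emits 60 × 21300 = 1278000.
Difference = 1278000/1001 frames (≈ 1276.7233); B is ahead of A.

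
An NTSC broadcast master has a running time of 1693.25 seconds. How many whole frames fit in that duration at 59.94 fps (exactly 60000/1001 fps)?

101493 frames

Frames = 1693.25 × 60000/1001 = 7815000/77 ≈ 101493.5065.
Complete frames: 101493.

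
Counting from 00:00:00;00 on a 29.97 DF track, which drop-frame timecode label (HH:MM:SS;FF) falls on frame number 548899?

Ten DF minutes hold 17982 frames, so frame 548899 lies in block 30 (frames 539460–557441) with 9439 frames into that block.
The block's first minute is 1800 frames and the rest 1798 each; 9439 frames reaches minute 5, so 30 × 18 + 5 × 2 = 550 labels have been skipped so far.
Adding those back, label number 548899 + 550 = 549449 at 30 labels/s is 18314 s + 29 f = 5 h 5 min 14 s frame 29, i.e. 05:05:14;29.

05:05:14;29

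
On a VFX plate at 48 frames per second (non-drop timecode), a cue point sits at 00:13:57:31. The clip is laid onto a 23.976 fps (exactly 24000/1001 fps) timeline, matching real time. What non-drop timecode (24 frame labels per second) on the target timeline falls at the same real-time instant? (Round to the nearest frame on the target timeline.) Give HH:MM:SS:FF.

00:13:56:19

Source frame index: (0×3600 + 13×60 + 57) × 48 + 31 = 40207.
Real time: 40207 / (48) = 40207/48 s.
Target frame: (40207/48) × (24000/1001) = 20103500/1001 ≈ 20083.417 → 20083.
At 24 labels/s: frame 20083 → 00:13:56:19.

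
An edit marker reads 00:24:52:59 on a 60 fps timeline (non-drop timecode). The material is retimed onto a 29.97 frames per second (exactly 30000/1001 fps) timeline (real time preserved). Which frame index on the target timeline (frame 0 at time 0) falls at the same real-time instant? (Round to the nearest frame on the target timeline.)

frame 44745

Source frame index: (0×3600 + 24×60 + 52) × 60 + 59 = 89579.
Real time: 89579 / (60) = 89579/60 s.
Target frame: (89579/60) × (30000/1001) = 6398500/143 ≈ 44744.755 → 44745.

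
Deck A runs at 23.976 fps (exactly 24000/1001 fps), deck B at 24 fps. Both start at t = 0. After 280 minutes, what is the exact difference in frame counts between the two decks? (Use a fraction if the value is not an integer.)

280 min = 16800 s.
A emits 24000/1001 × 16800 = 57600000/143 frames; B emits 24 × 16800 = 403200.
Difference = 57600/143 frames (≈ 402.7972); B is ahead of A.

57600/143 frames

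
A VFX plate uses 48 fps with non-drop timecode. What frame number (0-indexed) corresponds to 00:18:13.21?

frame 52485

Total seconds to the label: (0 × 3600 + 18 × 60 + 13) = 1093.
Frame index = 1093 × 48 + 21 = 52485.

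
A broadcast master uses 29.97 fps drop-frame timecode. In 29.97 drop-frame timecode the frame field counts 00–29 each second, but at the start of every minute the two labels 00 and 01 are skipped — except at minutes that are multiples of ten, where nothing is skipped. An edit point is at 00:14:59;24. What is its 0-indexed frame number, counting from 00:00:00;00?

26968

As if non-drop at 30 labels/s: (0 × 3600 + 14 × 60 + 59) × 30 + 24 = 26994.
Minute boundaries passed: 14; those not divisible by 10: 14 − 1 = 13; dropped labels = 2 × 13 = 26.
Actual frame index = 26994 − 26 = 26968.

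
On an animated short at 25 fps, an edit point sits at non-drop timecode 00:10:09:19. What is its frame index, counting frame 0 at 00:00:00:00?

frame 15244

Total seconds to the label: (0 × 3600 + 10 × 60 + 9) = 609.
Frame index = 609 × 25 + 19 = 15244.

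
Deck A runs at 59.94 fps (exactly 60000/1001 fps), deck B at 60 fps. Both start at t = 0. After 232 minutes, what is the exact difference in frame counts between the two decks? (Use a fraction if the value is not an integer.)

232 min = 13920 s.
A emits 60000/1001 × 13920 = 835200000/1001 frames; B emits 60 × 13920 = 835200.
Difference = 835200/1001 frames (≈ 834.3656); B is ahead of A.

835200/1001 frames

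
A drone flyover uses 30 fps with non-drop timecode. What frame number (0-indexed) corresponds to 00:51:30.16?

92716

Total seconds to the label: (0 × 3600 + 51 × 60 + 30) = 3090.
Frame index = 3090 × 30 + 16 = 92716.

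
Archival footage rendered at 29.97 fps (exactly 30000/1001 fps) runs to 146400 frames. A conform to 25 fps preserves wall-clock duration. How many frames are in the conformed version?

Target frames = source frames × (target rate / source rate) = 146400 × (25)/(30000/1001) = 146400 × 1001/1200 = 122122.

122122 frames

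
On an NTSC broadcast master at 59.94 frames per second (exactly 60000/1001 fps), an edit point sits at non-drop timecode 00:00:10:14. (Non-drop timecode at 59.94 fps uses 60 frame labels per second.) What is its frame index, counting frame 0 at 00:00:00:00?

614

Total seconds to the label: (0 × 3600 + 0 × 60 + 10) = 10.
Frame index = 10 × 60 + 14 = 614.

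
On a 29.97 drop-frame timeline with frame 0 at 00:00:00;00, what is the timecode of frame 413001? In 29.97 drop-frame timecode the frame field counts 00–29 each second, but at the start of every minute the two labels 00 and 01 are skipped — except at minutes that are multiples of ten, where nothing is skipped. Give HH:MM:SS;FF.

Ten DF minutes hold 17982 frames, so frame 413001 lies in block 22 (frames 395604–413585) with 17397 frames into that block.
The block's first minute is 1800 frames and the rest 1798 each; 17397 frames reaches minute 9, so 22 × 18 + 9 × 2 = 414 labels have been skipped so far.
Adding those back, label number 413001 + 414 = 413415 at 30 labels/s is 13780 s + 15 f = 3 h 49 min 40 s frame 15, i.e. 03:49:40;15.

03:49:40;15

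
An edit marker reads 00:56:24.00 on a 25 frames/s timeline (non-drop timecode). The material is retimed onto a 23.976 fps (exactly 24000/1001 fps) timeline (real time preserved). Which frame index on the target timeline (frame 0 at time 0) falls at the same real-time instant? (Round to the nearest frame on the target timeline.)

Source frame index: (0×3600 + 56×60 + 24) × 25 + 0 = 84600.
Real time: 84600 / (25) = 3384 s.
Target frame: (3384) × (24000/1001) = 81216000/1001 ≈ 81134.865 → 81135.

frame 81135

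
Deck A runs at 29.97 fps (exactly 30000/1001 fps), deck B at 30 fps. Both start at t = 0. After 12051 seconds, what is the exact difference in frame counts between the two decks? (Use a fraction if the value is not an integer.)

A emits 30000/1001 × 12051 = 27810000/77 frames; B emits 30 × 12051 = 361530.
Difference = 27810/77 frames (≈ 361.1688); B is ahead of A.

27810/77 frames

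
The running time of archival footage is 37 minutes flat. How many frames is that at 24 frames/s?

53280 frames

37 min = 2220 s.
Frames = 2220 × 24 = 53280.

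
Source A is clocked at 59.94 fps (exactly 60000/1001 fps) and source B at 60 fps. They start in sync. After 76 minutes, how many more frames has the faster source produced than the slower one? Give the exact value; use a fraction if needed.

273600/1001 frames

76 min = 4560 s.
A emits 60000/1001 × 4560 = 273600000/1001 frames; B emits 60 × 4560 = 273600.
Difference = 273600/1001 frames (≈ 273.3267); B is ahead of A.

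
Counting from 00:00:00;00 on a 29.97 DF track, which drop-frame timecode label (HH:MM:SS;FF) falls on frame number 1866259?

Ten DF minutes hold 17982 frames, so frame 1866259 lies in block 103 (frames 1852146–1870127) with 14113 frames into that block.
The block's first minute is 1800 frames and the rest 1798 each; 14113 frames reaches minute 7, so 103 × 18 + 7 × 2 = 1868 labels have been skipped so far.
Adding those back, label number 1866259 + 1868 = 1868127 at 30 labels/s is 62270 s + 27 f = 17 h 17 min 50 s frame 27, i.e. 17:17:50;27.

17:17:50;27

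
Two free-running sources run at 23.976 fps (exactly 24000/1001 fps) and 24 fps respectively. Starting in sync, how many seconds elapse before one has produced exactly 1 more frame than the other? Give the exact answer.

1001/24 seconds

The gap grows by |24 − 24000/1001| = 24/1001 frames per second.
Time for a 1-frame gap: 1 ÷ (24/1001) = 1001/24 s.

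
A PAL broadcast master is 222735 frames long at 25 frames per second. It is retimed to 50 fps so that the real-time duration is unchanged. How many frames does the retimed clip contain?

Target frames = source frames × (target rate / source rate) = 222735 × (50)/(25) = 222735 × 2 = 445470.

445470 frames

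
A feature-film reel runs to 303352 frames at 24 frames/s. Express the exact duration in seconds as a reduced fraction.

37919/3 seconds

Running time = 303352 ÷ (24) = 303352 × 1/24 = 37919/3 s.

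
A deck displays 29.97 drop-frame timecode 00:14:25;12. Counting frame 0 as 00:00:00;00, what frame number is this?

25936

Complete 10-minute blocks: 1, each 17982 frames → 17982.
Remaining 4 whole minutes in the current block: 1800 + 3 × 1798 = 7194 frames.
Within the current minute: 25 × 30 + 12 − 2 = 760 (labels ;00/;01 skipped at this minute). Total = 17982 + 7194 + 760 = 25936.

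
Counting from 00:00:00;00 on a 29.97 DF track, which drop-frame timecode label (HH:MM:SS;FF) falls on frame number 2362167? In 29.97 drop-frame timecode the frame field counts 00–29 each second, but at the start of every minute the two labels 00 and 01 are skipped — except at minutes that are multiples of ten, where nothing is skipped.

21:53:37;21

Each 10-minute DF block holds 10 × 60 × 30 − 9 × 2 = 17982 frames. 2362167 ÷ 17982 → 131 full blocks, remainder 6525.
Within the partial block the first minute is 1800 frames and each further minute 1798, so 3 further minute boundaries passed. Total skipped labels = 18 × 131 + 2 × 3 = 2364.
Non-drop label index = 2362167 + 2364 = 2364531; at 30 labels/s that is 21:53:37:21, i.e. DF 21:53:37;21.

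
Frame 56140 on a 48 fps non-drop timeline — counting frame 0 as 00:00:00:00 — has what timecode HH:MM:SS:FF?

56140 ÷ 48 = 1169 full seconds, remainder 28 frames.
1169 s = 0 h 19 min 29 s.
Timecode: 00:19:29:28.

00:19:29:28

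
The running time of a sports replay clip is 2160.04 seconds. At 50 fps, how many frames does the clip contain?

Frames = 2160.04 × 50 = 108002.

108002 frames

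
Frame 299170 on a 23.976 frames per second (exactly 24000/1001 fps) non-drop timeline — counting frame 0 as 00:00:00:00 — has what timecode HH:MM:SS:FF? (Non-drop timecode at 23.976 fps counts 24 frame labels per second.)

299170 ÷ 24 = 12465 full seconds, remainder 10 frames.
12465 s = 3 h 27 min 45 s.
Timecode: 03:27:45:10.

03:27:45:10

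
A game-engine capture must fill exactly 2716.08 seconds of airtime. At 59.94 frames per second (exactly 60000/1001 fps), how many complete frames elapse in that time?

162801 frames

Frames = 2716.08 × 60000/1001 = 162964800/1001 ≈ 162801.9980.
Complete frames: 162801.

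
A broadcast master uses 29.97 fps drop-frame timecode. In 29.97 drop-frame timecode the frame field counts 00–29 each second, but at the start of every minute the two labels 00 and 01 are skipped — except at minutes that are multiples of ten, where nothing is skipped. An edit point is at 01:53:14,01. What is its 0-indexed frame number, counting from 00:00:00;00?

203617

Complete 10-minute blocks: 11, each 17982 frames → 197802.
Remaining 3 whole minutes in the current block: 1800 + 2 × 1798 = 5396 frames.
Within the current minute: 14 × 30 + 1 − 2 = 419 (labels ;00/;01 skipped at this minute). Total = 197802 + 5396 + 419 = 203617.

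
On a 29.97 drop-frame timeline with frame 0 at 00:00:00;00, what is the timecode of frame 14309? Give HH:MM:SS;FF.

Each 10-minute DF block holds 10 × 60 × 30 − 9 × 2 = 17982 frames. 14309 ÷ 17982 → 0 full blocks, remainder 14309.
Within the partial block the first minute is 1800 frames and each further minute 1798, so 7 further minute boundaries passed. Total skipped labels = 18 × 0 + 2 × 7 = 14.
Non-drop label index = 14309 + 14 = 14323; at 30 labels/s that is 00:07:57:13, i.e. DF 00:07:57;13.

00:07:57;13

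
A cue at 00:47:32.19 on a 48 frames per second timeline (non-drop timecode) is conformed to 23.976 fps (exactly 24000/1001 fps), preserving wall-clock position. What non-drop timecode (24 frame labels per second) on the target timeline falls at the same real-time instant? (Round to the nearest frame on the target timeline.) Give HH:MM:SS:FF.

00:47:29:13

Source frame index: (0×3600 + 47×60 + 32) × 48 + 19 = 136915.
Real time: 136915 / (48) = 136915/48 s.
Target frame: (136915/48) × (24000/1001) = 68457500/1001 ≈ 68389.111 → 68389.
At 24 labels/s: frame 68389 → 00:47:29:13.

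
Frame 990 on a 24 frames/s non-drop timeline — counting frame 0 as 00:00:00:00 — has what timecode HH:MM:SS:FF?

00:00:41:06

990 ÷ 24 = 41 full seconds, remainder 6 frames.
41 s = 0 h 0 min 41 s.
Timecode: 00:00:41:06.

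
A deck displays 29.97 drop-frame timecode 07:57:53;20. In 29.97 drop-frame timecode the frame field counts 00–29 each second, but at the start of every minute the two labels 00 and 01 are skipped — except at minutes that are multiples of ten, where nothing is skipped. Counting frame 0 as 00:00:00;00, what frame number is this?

Complete 10-minute blocks: 47, each 17982 frames → 845154.
Remaining 7 whole minutes in the current block: 1800 + 6 × 1798 = 12588 frames.
Within the current minute: 53 × 30 + 20 − 2 = 1608 (labels ;00/;01 skipped at this minute). Total = 845154 + 12588 + 1608 = 859350.

859350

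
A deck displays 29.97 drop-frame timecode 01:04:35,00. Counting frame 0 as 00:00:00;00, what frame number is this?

As if non-drop at 30 labels/s: (1 × 3600 + 4 × 60 + 35) × 30 + 0 = 116250.
Minute boundaries passed: 64; those not divisible by 10: 64 − 6 = 58; dropped labels = 2 × 58 = 116.
Actual frame index = 116250 − 116 = 116134.

116134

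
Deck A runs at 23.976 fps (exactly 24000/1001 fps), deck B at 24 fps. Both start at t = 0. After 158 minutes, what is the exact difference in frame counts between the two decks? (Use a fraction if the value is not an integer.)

227520/1001 frames

158 min = 9480 s.
A emits 24000/1001 × 9480 = 227520000/1001 frames; B emits 24 × 9480 = 227520.
Difference = 227520/1001 frames (≈ 227.2927); B is ahead of A.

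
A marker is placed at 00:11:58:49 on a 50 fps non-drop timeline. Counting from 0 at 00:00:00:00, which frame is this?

Total seconds to the label: (0 × 3600 + 11 × 60 + 58) = 718.
Frame index = 718 × 50 + 49 = 35949.

35949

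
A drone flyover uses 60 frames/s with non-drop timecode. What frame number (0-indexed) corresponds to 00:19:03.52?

68632

Total seconds to the label: (0 × 3600 + 19 × 60 + 3) = 1143.
Frame index = 1143 × 60 + 52 = 68632.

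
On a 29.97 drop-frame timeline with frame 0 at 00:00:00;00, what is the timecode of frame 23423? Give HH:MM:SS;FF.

00:13:01;17

Ten DF minutes hold 17982 frames, so frame 23423 lies in block 1 (frames 17982–35963) with 5441 frames into that block.
The block's first minute is 1800 frames and the rest 1798 each; 5441 frames reaches minute 3, so 1 × 18 + 3 × 2 = 24 labels have been skipped so far.
Adding those back, label number 23423 + 24 = 23447 at 30 labels/s is 781 s + 17 f = 0 h 13 min 1 s frame 17, i.e. 00:13:01;17.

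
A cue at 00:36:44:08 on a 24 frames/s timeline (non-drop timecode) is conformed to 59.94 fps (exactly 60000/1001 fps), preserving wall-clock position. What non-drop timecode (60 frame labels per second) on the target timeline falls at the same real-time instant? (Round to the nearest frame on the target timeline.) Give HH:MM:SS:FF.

Source frame index: (0×3600 + 36×60 + 44) × 24 + 8 = 52904.
Real time: 52904 / (24) = 6613/3 s.
Target frame: (6613/3) × (60000/1001) = 132260000/1001 ≈ 132127.872 → 132128.
At 60 labels/s: frame 132128 → 00:36:42:08.

00:36:42:08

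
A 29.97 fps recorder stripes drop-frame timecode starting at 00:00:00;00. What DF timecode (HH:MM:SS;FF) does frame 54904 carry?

Ten DF minutes hold 17982 frames, so frame 54904 lies in block 3 (frames 53946–71927) with 958 frames into that block.
The block's first minute is 1800 frames and the rest 1798 each; 958 frames reaches minute 0, so 3 × 18 + 0 × 2 = 54 labels have been skipped so far.
Adding those back, label number 54904 + 54 = 54958 at 30 labels/s is 1831 s + 28 f = 0 h 30 min 31 s frame 28, i.e. 00:30:31;28.

00:30:31;28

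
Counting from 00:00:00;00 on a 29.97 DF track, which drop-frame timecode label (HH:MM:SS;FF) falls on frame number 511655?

04:44:32;07

Each 10-minute DF block holds 10 × 60 × 30 − 9 × 2 = 17982 frames. 511655 ÷ 17982 → 28 full blocks, remainder 8159.
Within the partial block the first minute is 1800 frames and each further minute 1798, so 4 further minute boundaries passed. Total skipped labels = 18 × 28 + 2 × 4 = 512.
Non-drop label index = 511655 + 512 = 512167; at 30 labels/s that is 04:44:32:07, i.e. DF 04:44:32;07.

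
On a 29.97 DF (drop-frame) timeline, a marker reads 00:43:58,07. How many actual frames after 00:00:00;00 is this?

As if non-drop at 30 labels/s: (0 × 3600 + 43 × 60 + 58) × 30 + 7 = 79147.
Minute boundaries passed: 43; those not divisible by 10: 43 − 4 = 39; dropped labels = 2 × 39 = 78.
Actual frame index = 79147 − 78 = 79069.

79069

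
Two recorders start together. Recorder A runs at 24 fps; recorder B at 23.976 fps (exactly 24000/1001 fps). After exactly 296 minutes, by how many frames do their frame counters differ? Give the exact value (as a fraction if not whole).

426240/1001 frames

296 min = 17760 s.
A emits 24 × 17760 = 426240 frames; B emits 24000/1001 × 17760 = 426240000/1001.
Difference = 426240/1001 frames (≈ 425.8142); B is behind A.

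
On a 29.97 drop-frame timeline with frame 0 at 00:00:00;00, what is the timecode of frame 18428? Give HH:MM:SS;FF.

00:10:14;26

Ten DF minutes hold 17982 frames, so frame 18428 lies in block 1 (frames 17982–35963) with 446 frames into that block.
The block's first minute is 1800 frames and the rest 1798 each; 446 frames reaches minute 0, so 1 × 18 + 0 × 2 = 18 labels have been skipped so far.
Adding those back, label number 18428 + 18 = 18446 at 30 labels/s is 614 s + 26 f = 0 h 10 min 14 s frame 26, i.e. 00:10:14;26.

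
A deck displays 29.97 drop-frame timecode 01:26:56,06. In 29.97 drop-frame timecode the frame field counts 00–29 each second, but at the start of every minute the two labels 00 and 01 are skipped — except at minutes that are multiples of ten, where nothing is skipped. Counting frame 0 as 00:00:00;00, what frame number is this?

Complete 10-minute blocks: 8, each 17982 frames → 143856.
Remaining 6 whole minutes in the current block: 1800 + 5 × 1798 = 10790 frames.
Within the current minute: 56 × 30 + 6 − 2 = 1684 (labels ;00/;01 skipped at this minute). Total = 143856 + 10790 + 1684 = 156330.

156330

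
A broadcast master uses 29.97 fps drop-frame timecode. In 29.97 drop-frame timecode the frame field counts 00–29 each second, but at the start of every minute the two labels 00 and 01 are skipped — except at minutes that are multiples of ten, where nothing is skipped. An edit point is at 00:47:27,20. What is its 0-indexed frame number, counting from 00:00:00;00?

85344

Complete 10-minute blocks: 4, each 17982 frames → 71928.
Remaining 7 whole minutes in the current block: 1800 + 6 × 1798 = 12588 frames.
Within the current minute: 27 × 30 + 20 − 2 = 828 (labels ;00/;01 skipped at this minute). Total = 71928 + 12588 + 828 = 85344.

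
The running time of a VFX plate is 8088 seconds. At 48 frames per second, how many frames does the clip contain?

388224 frames

Frames = 8088 × 48 = 388224.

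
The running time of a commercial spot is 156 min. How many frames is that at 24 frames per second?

224640 frames

156 min = 9360 s.
Frames = 9360 × 24 = 224640.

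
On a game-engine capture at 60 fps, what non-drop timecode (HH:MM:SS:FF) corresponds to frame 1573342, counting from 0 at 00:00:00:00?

1573342 ÷ 60 = 26222 full seconds, remainder 22 frames.
26222 s = 7 h 17 min 2 s.
Timecode: 07:17:02:22.

07:17:02:22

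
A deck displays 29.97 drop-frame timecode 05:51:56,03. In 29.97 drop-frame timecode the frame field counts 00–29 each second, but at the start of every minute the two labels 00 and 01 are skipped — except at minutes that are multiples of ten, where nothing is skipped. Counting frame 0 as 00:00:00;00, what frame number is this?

As if non-drop at 30 labels/s: (5 × 3600 + 51 × 60 + 56) × 30 + 3 = 633483.
Minute boundaries passed: 351; those not divisible by 10: 351 − 35 = 316; dropped labels = 2 × 316 = 632.
Actual frame index = 633483 − 632 = 632851.

632851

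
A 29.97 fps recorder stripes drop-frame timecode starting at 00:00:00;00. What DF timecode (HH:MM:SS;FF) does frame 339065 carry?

Each 10-minute DF block holds 10 × 60 × 30 − 9 × 2 = 17982 frames. 339065 ÷ 17982 → 18 full blocks, remainder 15389.
Within the partial block the first minute is 1800 frames and each further minute 1798, so 8 further minute boundaries passed. Total skipped labels = 18 × 18 + 2 × 8 = 340.
Non-drop label index = 339065 + 340 = 339405; at 30 labels/s that is 03:08:33:15, i.e. DF 03:08:33;15.

03:08:33;15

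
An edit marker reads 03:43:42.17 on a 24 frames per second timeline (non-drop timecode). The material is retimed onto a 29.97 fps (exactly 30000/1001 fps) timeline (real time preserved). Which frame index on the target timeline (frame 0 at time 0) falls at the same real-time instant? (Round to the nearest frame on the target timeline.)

frame 402279

Source frame index: (3×3600 + 43×60 + 42) × 24 + 17 = 322145.
Real time: 322145 / (24) = 322145/24 s.
Target frame: (322145/24) × (30000/1001) = 402681250/1001 ≈ 402278.971 → 402279.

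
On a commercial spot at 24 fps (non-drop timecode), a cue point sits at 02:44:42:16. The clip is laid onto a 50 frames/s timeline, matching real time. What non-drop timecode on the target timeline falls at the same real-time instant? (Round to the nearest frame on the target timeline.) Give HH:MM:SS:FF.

Source frame index: (2×3600 + 44×60 + 42) × 24 + 16 = 237184.
Real time: 237184 / (24) = 29648/3 s.
Target frame: (29648/3) × (50) = 1482400/3 ≈ 494133.333 → 494133.
At 50 labels/s: frame 494133 → 02:44:42:33.

02:44:42:33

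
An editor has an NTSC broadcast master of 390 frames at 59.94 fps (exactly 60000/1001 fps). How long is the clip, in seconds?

6.5065 seconds

Running time = 390 / (60000/1001) = 6.5065 s.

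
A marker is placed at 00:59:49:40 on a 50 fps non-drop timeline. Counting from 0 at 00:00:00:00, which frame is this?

Total seconds to the label: (0 × 3600 + 59 × 60 + 49) = 3589.
Frame index = 3589 × 50 + 40 = 179490.

179490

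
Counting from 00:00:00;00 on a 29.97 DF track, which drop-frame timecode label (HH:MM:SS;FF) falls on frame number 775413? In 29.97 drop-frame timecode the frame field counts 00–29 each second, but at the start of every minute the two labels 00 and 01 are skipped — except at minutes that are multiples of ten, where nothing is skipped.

Ten DF minutes hold 17982 frames, so frame 775413 lies in block 43 (frames 773226–791207) with 2187 frames into that block.
The block's first minute is 1800 frames and the rest 1798 each; 2187 frames reaches minute 1, so 43 × 18 + 1 × 2 = 776 labels have been skipped so far.
Adding those back, label number 775413 + 776 = 776189 at 30 labels/s is 25872 s + 29 f = 7 h 11 min 12 s frame 29, i.e. 07:11:12;29.

07:11:12;29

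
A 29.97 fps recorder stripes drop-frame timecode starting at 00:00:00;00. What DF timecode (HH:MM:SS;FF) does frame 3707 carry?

00:02:03;21

Each 10-minute DF block holds 10 × 60 × 30 − 9 × 2 = 17982 frames. 3707 ÷ 17982 → 0 full blocks, remainder 3707.
Within the partial block the first minute is 1800 frames and each further minute 1798, so 2 further minute boundaries passed. Total skipped labels = 18 × 0 + 2 × 2 = 4.
Non-drop label index = 3707 + 4 = 3711; at 30 labels/s that is 00:02:03:21, i.e. DF 00:02:03;21.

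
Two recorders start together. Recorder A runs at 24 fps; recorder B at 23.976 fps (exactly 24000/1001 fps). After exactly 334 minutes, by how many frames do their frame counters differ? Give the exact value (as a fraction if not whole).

334 min = 20040 s.
A emits 24 × 20040 = 480960 frames; B emits 24000/1001 × 20040 = 480960000/1001.
Difference = 480960/1001 frames (≈ 480.4795); B is behind A.

480960/1001 frames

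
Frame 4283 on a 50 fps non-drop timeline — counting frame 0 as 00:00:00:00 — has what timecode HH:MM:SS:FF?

4283 ÷ 50 = 85 full seconds, remainder 33 frames.
85 s = 0 h 1 min 25 s.
Timecode: 00:01:25:33.

00:01:25:33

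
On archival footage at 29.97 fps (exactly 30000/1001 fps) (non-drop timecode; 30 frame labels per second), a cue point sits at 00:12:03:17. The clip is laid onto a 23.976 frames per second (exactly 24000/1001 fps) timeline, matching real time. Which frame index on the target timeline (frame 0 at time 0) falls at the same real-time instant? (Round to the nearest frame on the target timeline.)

Source frame index: (0×3600 + 12×60 + 3) × 30 + 17 = 21707.
Real time: 21707 / (30000/1001) = 21728707/30000 s.
Target frame: (21728707/30000) × (24000/1001) = 86828/5 ≈ 17365.600 → 17366.

frame 17366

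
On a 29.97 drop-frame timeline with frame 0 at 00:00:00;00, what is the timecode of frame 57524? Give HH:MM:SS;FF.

00:31:59;10

Each 10-minute DF block holds 10 × 60 × 30 − 9 × 2 = 17982 frames. 57524 ÷ 17982 → 3 full blocks, remainder 3578.
Within the partial block the first minute is 1800 frames and each further minute 1798, so 1 further minute boundary passed. Total skipped labels = 18 × 3 + 2 × 1 = 56.
Non-drop label index = 57524 + 56 = 57580; at 30 labels/s that is 00:31:59:10, i.e. DF 00:31:59;10.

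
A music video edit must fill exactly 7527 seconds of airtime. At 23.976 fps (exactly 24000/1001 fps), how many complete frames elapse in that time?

Frames = 7527 × 24000/1001 = 13896000/77 ≈ 180467.5325.
Complete frames: 180467.

180467 frames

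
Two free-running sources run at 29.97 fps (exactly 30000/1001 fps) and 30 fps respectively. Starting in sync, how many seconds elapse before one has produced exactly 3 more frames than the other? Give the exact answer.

100.1 seconds

The gap grows by |30 − 30000/1001| = 30/1001 frames per second.
Time for a 3-frame gap: 3 ÷ (30/1001) = 100.1 s.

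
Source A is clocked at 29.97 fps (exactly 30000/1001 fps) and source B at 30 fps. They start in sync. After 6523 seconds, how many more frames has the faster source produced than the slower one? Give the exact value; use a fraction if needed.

17790/91 frames

A emits 30000/1001 × 6523 = 17790000/91 frames; B emits 30 × 6523 = 195690.
Difference = 17790/91 frames (≈ 195.4945); B is ahead of A.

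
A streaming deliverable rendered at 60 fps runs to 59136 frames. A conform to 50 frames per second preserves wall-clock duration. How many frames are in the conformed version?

Target frames = source frames × (target rate / source rate) = 59136 × (50)/(60) = 59136 × 5/6 = 49280.

49280 frames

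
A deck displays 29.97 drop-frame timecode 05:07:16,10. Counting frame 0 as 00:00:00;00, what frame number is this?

552536

As if non-drop at 30 labels/s: (5 × 3600 + 7 × 60 + 16) × 30 + 10 = 553090.
Minute boundaries passed: 307; those not divisible by 10: 307 − 30 = 277; dropped labels = 2 × 277 = 554.
Actual frame index = 553090 − 554 = 552536.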